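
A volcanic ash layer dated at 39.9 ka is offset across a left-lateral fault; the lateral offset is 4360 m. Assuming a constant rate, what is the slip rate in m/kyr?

109 m/kyr

rate = 4360 m / 39.9 ka = 0.109 m/yr = 109 m/kyr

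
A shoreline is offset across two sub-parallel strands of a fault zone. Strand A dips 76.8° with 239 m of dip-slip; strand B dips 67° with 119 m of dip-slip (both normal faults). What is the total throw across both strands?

throw_A = 239 × sin(76.8°) = 232.7 m
throw_B = 119 × sin(67°) = 109.5 m
total = 232.7 + 109.5 = 342 m

342 m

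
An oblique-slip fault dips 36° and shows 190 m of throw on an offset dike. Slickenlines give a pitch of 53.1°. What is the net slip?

404 m

dip-slip = throw / sin(dip) = 190 / sin(36°) = 323.2 m
net slip = dip-slip / sin(rake) = 323.2 / sin(53.1°) = 404 m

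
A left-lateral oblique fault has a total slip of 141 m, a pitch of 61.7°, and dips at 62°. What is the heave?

58.3 m

dip-slip = net slip × sin(rake) = 141 m × sin(61.7°) = 124.1 m
heave = dip-slip × cos(dip) = 124.1 × cos(62°) = 58.3 m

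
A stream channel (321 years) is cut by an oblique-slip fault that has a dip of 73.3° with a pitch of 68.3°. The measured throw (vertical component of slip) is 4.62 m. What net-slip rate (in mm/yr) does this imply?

dip-slip = throw / sin(dip) = 4.62 / sin(73.3°) = 4.823 m
net slip = dip-slip / sin(rake) = 4.823 / sin(68.3°) = 5.191 m
rate = 5.191 m / 321 years = 0.0162 m/yr = 16.2 mm/yr

16.2 mm/yr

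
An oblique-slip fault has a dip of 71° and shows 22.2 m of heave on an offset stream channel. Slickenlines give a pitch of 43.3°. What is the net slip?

dip-slip = heave / cos(dip) = 22.2 / cos(71°) = 68.19 m
net slip = dip-slip / sin(rake) = 68.19 / sin(43.3°) = 99.4 m

99.4 m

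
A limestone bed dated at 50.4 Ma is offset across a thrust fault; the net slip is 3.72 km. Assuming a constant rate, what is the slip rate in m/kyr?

0.0738 m/kyr

rate = 3.72 km / 50.4 Ma = 0.0000738 m/yr = 0.0738 m/kyr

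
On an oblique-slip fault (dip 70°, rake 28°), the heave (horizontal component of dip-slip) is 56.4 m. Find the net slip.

351 m

dip-slip = heave / cos(dip) = 56.4 / cos(70°) = 164.9 m
net slip = dip-slip / sin(rake) = 164.9 / sin(28°) = 351 m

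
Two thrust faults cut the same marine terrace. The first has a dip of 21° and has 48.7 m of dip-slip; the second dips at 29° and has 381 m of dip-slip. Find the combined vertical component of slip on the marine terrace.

202 m

throw_A = 48.7 × sin(21°) = 17.45 m
throw_B = 381 × sin(29°) = 184.7 m
total = 17.45 + 184.7 = 202 m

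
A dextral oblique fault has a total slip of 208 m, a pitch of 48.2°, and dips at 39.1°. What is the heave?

dip-slip = net slip × sin(rake) = 208 m × sin(48.2°) = 155.1 m
heave = dip-slip × cos(dip) = 155.1 × cos(39.1°) = 120 m

120 m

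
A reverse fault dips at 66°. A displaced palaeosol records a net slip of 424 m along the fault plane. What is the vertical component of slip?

throw = dip-slip × sin(dip) = 424 m × sin(66°) = 387 m

387 m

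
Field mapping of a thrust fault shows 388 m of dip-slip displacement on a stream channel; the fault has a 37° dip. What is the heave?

310 m

heave = dip-slip × cos(dip) = 388 m × cos(37°) = 310 m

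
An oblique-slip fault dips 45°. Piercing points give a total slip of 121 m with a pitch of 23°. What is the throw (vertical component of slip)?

dip-slip = net slip × sin(rake) = 121 m × sin(23°) = 47.28 m
throw = dip-slip × sin(dip) = 47.28 × sin(45°) = 33.4 m

33.4 m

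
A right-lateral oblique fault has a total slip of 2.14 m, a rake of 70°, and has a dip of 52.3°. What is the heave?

dip-slip = net slip × sin(rake) = 2.14 m × sin(70°) = 2.011 m
heave = dip-slip × cos(dip) = 2.011 × cos(52.3°) = 1.23 m

1.23 m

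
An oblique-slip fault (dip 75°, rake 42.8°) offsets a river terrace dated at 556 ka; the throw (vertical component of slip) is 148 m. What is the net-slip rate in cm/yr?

0.0406 cm/yr

dip-slip = throw / sin(dip) = 148 / sin(75°) = 153.2 m
net slip = dip-slip / sin(rake) = 153.2 / sin(42.8°) = 225.5 m
rate = 225.5 m / 556 ka = 0.000406 m/yr = 0.0406 cm/yr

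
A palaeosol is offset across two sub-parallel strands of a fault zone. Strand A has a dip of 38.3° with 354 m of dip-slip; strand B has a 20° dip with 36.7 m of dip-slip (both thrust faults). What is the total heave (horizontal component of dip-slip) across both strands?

312 m

heave_A = 354 × cos(38.3°) = 277.8 m
heave_B = 36.7 × cos(20°) = 34.49 m
total = 277.8 + 34.49 = 312 m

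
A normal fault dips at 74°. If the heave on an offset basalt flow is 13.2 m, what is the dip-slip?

dip-slip = heave / cos(dip) = 13.2 / cos(74°) = 47.9 m

47.9 m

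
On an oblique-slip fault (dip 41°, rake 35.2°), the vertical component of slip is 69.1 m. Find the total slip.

183 m

dip-slip = throw / sin(dip) = 69.1 / sin(41°) = 105.3 m
net slip = dip-slip / sin(rake) = 105.3 / sin(35.2°) = 183 m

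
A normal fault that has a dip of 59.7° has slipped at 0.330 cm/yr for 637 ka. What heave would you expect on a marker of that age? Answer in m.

1060 m

dip-slip = rate × time = 0.330 cm/yr × 637 ka = 2102 m
heave = dip-slip × cos(dip) = 2102 × cos(59.7°) = 1060 m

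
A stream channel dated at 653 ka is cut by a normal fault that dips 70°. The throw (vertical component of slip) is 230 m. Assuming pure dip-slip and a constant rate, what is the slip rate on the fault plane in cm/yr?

dip-slip = throw / sin(dip) = 230 m / sin(70°) = 244.8 m
rate = 244.8 m / 653 ka = 0.000375 m/yr = 0.0375 cm/yr

0.0375 cm/yr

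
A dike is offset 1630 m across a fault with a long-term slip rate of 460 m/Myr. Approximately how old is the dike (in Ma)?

age = offset / rate = 1630 m / (460 m/Myr) = 3.54e+06 yr = 3.54 Ma

3.54 Ma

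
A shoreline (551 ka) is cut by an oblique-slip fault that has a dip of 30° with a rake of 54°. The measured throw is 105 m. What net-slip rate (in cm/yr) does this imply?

dip-slip = throw / sin(dip) = 105 / sin(30°) = 210 m
net slip = dip-slip / sin(rake) = 210 / sin(54°) = 259.6 m
rate = 259.6 m / 551 ka = 0.000471 m/yr = 0.0471 cm/yr

0.0471 cm/yr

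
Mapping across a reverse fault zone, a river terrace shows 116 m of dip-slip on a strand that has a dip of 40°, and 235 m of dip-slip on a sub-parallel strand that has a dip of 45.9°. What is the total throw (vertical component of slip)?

243 m

throw_A = 116 × sin(40°) = 74.56 m
throw_B = 235 × sin(45.9°) = 168.8 m
total = 74.56 + 168.8 = 243 m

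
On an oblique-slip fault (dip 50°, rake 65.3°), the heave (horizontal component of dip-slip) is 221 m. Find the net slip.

dip-slip = heave / cos(dip) = 221 / cos(50°) = 343.8 m
net slip = dip-slip / sin(rake) = 343.8 / sin(65.3°) = 378 m

378 m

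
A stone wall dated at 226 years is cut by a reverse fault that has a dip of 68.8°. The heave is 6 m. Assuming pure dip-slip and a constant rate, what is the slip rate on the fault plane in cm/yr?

7.34 cm/yr

dip-slip = heave / cos(dip) = 6 m / cos(68.8°) = 16.59 m
rate = 16.59 m / 226 years = 0.0734 m/yr = 7.34 cm/yr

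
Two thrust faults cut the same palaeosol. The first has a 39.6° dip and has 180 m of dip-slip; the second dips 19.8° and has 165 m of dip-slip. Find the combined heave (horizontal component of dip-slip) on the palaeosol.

heave_A = 180 × cos(39.6°) = 138.7 m
heave_B = 165 × cos(19.8°) = 155.2 m
total = 138.7 + 155.2 = 294 m

294 m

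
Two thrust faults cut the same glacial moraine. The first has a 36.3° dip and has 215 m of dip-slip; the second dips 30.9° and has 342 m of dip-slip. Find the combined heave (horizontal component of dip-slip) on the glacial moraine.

heave_A = 215 × cos(36.3°) = 173.3 m
heave_B = 342 × cos(30.9°) = 293.5 m
total = 173.3 + 293.5 = 467 m

467 m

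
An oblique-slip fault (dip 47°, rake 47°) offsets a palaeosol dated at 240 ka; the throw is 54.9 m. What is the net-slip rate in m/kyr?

dip-slip = throw / sin(dip) = 54.9 / sin(47°) = 75.07 m
net slip = dip-slip / sin(rake) = 75.07 / sin(47°) = 102.6 m
rate = 102.6 m / 240 ka = 0.000428 m/yr = 0.428 m/kyr

0.428 m/kyr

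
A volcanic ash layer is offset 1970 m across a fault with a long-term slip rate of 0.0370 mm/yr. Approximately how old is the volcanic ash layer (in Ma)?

age = offset / rate = 1970 m / (0.0370 mm/yr) = 5.32e+07 yr = 53.2 Ma

53.2 Ma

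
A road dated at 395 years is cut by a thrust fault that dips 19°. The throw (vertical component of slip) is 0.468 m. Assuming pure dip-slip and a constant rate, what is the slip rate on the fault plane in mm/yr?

dip-slip = throw / sin(dip) = 0.468 m / sin(19°) = 1.437 m
rate = 1.437 m / 395 years = 0.00364 m/yr = 3.64 mm/yr

3.64 mm/yr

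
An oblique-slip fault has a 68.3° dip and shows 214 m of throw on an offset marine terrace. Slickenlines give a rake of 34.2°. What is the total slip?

dip-slip = throw / sin(dip) = 214 / sin(68.3°) = 230.3 m
net slip = dip-slip / sin(rake) = 230.3 / sin(34.2°) = 410 m

410 m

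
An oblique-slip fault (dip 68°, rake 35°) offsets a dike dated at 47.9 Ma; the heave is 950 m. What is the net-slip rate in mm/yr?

dip-slip = heave / cos(dip) = 950 / cos(68°) = 2536 m
net slip = dip-slip / sin(rake) = 2536 / sin(35°) = 4421 m
rate = 4421 m / 47.9 Ma = 0.0000923 m/yr = 0.0923 mm/yr

0.0923 mm/yr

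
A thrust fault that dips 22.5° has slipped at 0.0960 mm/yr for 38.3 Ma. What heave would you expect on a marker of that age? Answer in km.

dip-slip = rate × time = 0.0960 mm/yr × 38.3 Ma = 3677 m
heave = dip-slip × cos(dip) = 3677 × cos(22.5°) = 3400 m = 3.40 km

3.40 km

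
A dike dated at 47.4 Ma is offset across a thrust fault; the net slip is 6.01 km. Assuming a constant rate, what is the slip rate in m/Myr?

127 m/Myr

rate = 6.01 km / 47.4 Ma = 0.000127 m/yr = 127 m/Myr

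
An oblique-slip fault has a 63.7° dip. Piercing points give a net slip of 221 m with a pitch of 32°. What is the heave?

51.9 m

dip-slip = net slip × sin(rake) = 221 m × sin(32°) = 117.1 m
heave = dip-slip × cos(dip) = 117.1 × cos(63.7°) = 51.9 m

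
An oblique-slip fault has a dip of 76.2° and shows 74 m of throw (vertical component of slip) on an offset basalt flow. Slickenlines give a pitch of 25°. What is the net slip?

180 m

dip-slip = throw / sin(dip) = 74 / sin(76.2°) = 76.20 m
net slip = dip-slip / sin(rake) = 76.20 / sin(25°) = 180 m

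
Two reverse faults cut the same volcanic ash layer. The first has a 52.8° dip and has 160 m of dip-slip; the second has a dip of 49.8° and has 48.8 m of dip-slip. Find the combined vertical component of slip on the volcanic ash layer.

throw_A = 160 × sin(52.8°) = 127.4 m
throw_B = 48.8 × sin(49.8°) = 37.27 m
total = 127.4 + 37.27 = 165 m

165 m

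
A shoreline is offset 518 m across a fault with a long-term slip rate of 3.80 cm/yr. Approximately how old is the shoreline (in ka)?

age = offset / rate = 518 m / (3.80 cm/yr) = 13600 yr = 13.6 ka

13.6 ka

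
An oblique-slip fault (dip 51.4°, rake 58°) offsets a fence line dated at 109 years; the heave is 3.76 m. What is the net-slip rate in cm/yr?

6.52 cm/yr

dip-slip = heave / cos(dip) = 3.76 / cos(51.4°) = 6.027 m
net slip = dip-slip / sin(rake) = 6.027 / sin(58°) = 7.107 m
rate = 7.107 m / 109 years = 0.0652 m/yr = 6.52 cm/yr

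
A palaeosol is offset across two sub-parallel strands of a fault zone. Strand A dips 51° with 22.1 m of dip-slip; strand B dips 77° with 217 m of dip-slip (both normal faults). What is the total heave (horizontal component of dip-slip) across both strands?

62.7 m

heave_A = 22.1 × cos(51°) = 13.91 m
heave_B = 217 × cos(77°) = 48.81 m
total = 13.91 + 48.81 = 62.7 m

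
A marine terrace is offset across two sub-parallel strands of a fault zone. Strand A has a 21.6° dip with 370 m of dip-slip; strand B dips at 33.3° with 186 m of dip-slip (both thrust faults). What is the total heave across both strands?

heave_A = 370 × cos(21.6°) = 344 m
heave_B = 186 × cos(33.3°) = 155.5 m
total = 344 + 155.5 = 499 m

499 m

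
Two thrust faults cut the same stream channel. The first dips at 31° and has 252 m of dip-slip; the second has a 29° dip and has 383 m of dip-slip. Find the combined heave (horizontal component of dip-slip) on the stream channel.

heave_A = 252 × cos(31°) = 216 m
heave_B = 383 × cos(29°) = 335 m
total = 216 + 335 = 551 m

551 m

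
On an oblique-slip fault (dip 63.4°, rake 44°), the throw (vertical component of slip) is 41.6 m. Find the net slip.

67 m

dip-slip = throw / sin(dip) = 41.6 / sin(63.4°) = 46.52 m
net slip = dip-slip / sin(rake) = 46.52 / sin(44°) = 67 m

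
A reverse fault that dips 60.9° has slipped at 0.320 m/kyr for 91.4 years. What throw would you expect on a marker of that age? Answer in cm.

dip-slip = rate × time = 0.320 m/kyr × 91.4 years = 0.02925 m
throw = dip-slip × sin(dip) = 0.02925 × sin(60.9°) = 0.0256 m = 2.56 cm

2.56 cm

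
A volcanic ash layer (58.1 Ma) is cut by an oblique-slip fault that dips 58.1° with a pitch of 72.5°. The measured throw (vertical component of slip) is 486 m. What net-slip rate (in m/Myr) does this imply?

10.3 m/Myr

dip-slip = throw / sin(dip) = 486 / sin(58.1°) = 572.5 m
net slip = dip-slip / sin(rake) = 572.5 / sin(72.5°) = 600.2 m
rate = 600.2 m / 58.1 Ma = 0.0000103 m/yr = 10.3 m/Myr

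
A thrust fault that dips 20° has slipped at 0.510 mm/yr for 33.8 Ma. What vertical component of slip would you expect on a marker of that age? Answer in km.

dip-slip = rate × time = 0.510 mm/yr × 33.8 Ma = 17240 m
throw = dip-slip × sin(dip) = 17240 × sin(20°) = 5900 m = 5.90 km

5.90 km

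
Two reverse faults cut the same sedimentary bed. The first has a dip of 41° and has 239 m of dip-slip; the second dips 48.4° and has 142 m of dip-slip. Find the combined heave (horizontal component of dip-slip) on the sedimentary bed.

275 m

heave_A = 239 × cos(41°) = 180.4 m
heave_B = 142 × cos(48.4°) = 94.28 m
total = 180.4 + 94.28 = 275 m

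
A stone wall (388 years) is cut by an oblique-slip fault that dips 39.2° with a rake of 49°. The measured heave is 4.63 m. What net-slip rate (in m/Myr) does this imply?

20400 m/Myr

dip-slip = heave / cos(dip) = 4.63 / cos(39.2°) = 5.975 m
net slip = dip-slip / sin(rake) = 5.975 / sin(49°) = 7.916 m
rate = 7.916 m / 388 years = 0.0204 m/yr = 20400 m/Myr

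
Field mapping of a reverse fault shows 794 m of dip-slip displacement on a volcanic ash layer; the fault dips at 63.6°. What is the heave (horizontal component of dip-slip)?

353 m

heave = dip-slip × cos(dip) = 794 m × cos(63.6°) = 353 m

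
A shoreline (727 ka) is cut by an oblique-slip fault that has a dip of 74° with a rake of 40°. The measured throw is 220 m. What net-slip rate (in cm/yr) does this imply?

0.0490 cm/yr

dip-slip = throw / sin(dip) = 220 / sin(74°) = 228.9 m
net slip = dip-slip / sin(rake) = 228.9 / sin(40°) = 356.1 m
rate = 356.1 m / 727 ka = 0.000490 m/yr = 0.0490 cm/yr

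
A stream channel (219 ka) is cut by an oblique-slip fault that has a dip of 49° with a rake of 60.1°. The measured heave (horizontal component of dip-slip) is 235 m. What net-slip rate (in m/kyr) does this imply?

1.89 m/kyr

dip-slip = heave / cos(dip) = 235 / cos(49°) = 358.2 m
net slip = dip-slip / sin(rake) = 358.2 / sin(60.1°) = 413.2 m
rate = 413.2 m / 219 ka = 0.00189 m/yr = 1.89 m/kyr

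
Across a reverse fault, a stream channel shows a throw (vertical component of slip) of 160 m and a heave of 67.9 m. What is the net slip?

net slip = √(throw² + heave²) = √(160² + 67.9²) = 174 m

174 m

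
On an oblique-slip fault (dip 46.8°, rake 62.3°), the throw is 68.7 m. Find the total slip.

106 m

dip-slip = throw / sin(dip) = 68.7 / sin(46.8°) = 94.24 m
net slip = dip-slip / sin(rake) = 94.24 / sin(62.3°) = 106 m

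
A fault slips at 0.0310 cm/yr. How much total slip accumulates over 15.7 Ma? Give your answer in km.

slip = rate × time = 0.0310 cm/yr × 15.7 Ma = 4870 m = 4.87 km

4.87 km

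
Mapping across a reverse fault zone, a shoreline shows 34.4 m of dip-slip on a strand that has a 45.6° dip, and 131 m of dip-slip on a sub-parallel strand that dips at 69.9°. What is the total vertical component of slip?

throw_A = 34.4 × sin(45.6°) = 24.58 m
throw_B = 131 × sin(69.9°) = 123 m
total = 24.58 + 123 = 148 m

148 m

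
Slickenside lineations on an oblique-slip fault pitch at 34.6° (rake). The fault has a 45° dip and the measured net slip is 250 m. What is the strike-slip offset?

strike-slip = net slip × cos(rake) = 250 m × cos(34.6°) = 206 m

206 m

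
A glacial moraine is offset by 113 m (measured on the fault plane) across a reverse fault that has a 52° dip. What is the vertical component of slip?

89 m

throw = dip-slip × sin(dip) = 113 m × sin(52°) = 89 m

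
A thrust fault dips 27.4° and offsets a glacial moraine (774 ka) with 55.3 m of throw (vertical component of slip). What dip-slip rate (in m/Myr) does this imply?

155 m/Myr

dip-slip = throw / sin(dip) = 55.3 m / sin(27.4°) = 120.2 m
rate = 120.2 m / 774 ka = 0.000155 m/yr = 155 m/Myr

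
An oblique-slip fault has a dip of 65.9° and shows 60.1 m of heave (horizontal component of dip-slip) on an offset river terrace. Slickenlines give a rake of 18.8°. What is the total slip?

457 m

dip-slip = heave / cos(dip) = 60.1 / cos(65.9°) = 147.2 m
net slip = dip-slip / sin(rake) = 147.2 / sin(18.8°) = 457 m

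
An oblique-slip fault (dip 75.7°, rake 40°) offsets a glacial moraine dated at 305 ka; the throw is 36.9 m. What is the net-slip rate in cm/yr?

0.0194 cm/yr

dip-slip = throw / sin(dip) = 36.9 / sin(75.7°) = 38.08 m
net slip = dip-slip / sin(rake) = 38.08 / sin(40°) = 59.24 m
rate = 59.24 m / 305 ka = 0.000194 m/yr = 0.0194 cm/yr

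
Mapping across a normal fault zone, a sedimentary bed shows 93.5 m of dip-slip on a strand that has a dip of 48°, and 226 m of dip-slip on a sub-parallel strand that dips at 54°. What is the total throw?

252 m

throw_A = 93.5 × sin(48°) = 69.48 m
throw_B = 226 × sin(54°) = 182.8 m
total = 69.48 + 182.8 = 252 m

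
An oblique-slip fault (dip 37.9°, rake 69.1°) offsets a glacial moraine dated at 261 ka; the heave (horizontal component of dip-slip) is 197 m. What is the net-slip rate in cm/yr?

0.102 cm/yr

dip-slip = heave / cos(dip) = 197 / cos(37.9°) = 249.7 m
net slip = dip-slip / sin(rake) = 249.7 / sin(69.1°) = 267.2 m
rate = 267.2 m / 261 ka = 0.00102 m/yr = 0.102 cm/yr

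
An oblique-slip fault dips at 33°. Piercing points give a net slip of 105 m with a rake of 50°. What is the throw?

43.8 m

dip-slip = net slip × sin(rake) = 105 m × sin(50°) = 80.43 m
throw = dip-slip × sin(dip) = 80.43 × sin(33°) = 43.8 m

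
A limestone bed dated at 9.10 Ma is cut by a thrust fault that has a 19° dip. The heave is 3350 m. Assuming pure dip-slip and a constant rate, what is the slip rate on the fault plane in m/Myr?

389 m/Myr

dip-slip = heave / cos(dip) = 3350 m / cos(19°) = 3543 m
rate = 3543 m / 9.10 Ma = 0.000389 m/yr = 389 m/Myr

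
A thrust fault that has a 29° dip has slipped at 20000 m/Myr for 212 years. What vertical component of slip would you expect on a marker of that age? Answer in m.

2.06 m

dip-slip = rate × time = 20000 m/Myr × 212 years = 4.240 m
throw = dip-slip × sin(dip) = 4.240 × sin(29°) = 2.06 m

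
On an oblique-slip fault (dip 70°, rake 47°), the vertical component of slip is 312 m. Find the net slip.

dip-slip = throw / sin(dip) = 312 / sin(70°) = 332 m
net slip = dip-slip / sin(rake) = 332 / sin(47°) = 454 m

454 m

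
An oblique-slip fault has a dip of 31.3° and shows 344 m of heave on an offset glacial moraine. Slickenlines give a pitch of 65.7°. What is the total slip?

dip-slip = heave / cos(dip) = 344 / cos(31.3°) = 402.6 m
net slip = dip-slip / sin(rake) = 402.6 / sin(65.7°) = 442 m

442 m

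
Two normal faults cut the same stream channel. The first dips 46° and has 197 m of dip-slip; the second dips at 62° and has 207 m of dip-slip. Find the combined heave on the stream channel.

heave_A = 197 × cos(46°) = 136.8 m
heave_B = 207 × cos(62°) = 97.18 m
total = 136.8 + 97.18 = 234 m

234 m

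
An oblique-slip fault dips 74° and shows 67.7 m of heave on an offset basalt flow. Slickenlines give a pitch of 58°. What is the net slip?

290 m

dip-slip = heave / cos(dip) = 67.7 / cos(74°) = 245.6 m
net slip = dip-slip / sin(rake) = 245.6 / sin(58°) = 290 m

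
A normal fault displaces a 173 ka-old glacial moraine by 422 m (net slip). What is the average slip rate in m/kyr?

2.44 m/kyr

rate = 422 m / 173 ka = 0.00244 m/yr = 2.44 m/kyr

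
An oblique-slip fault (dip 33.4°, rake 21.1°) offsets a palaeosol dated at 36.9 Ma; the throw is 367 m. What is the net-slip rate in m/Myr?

50.2 m/Myr

dip-slip = throw / sin(dip) = 367 / sin(33.4°) = 666.7 m
net slip = dip-slip / sin(rake) = 666.7 / sin(21.1°) = 1852 m
rate = 1852 m / 36.9 Ma = 0.0000502 m/yr = 50.2 m/Myr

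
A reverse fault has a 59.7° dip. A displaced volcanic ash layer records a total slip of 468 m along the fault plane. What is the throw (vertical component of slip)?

throw = dip-slip × sin(dip) = 468 m × sin(59.7°) = 404 m

404 m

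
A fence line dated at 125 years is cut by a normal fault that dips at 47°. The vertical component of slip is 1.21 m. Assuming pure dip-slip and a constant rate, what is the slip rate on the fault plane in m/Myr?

13200 m/Myr

dip-slip = throw / sin(dip) = 1.21 m / sin(47°) = 1.654 m
rate = 1.654 m / 125 years = 0.0132 m/yr = 13200 m/Myr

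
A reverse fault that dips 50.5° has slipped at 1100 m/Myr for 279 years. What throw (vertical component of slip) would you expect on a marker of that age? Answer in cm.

23.7 cm

dip-slip = rate × time = 1100 m/Myr × 279 years = 0.3069 m
throw = dip-slip × sin(dip) = 0.3069 × sin(50.5°) = 0.237 m = 23.7 cm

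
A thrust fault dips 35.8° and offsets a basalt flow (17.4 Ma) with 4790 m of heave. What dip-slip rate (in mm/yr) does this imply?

dip-slip = heave / cos(dip) = 4790 m / cos(35.8°) = 5906 m
rate = 5906 m / 17.4 Ma = 0.000339 m/yr = 0.339 mm/yr

0.339 mm/yr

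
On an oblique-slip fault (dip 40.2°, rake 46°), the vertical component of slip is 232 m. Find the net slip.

500 m

dip-slip = throw / sin(dip) = 232 / sin(40.2°) = 359.4 m
net slip = dip-slip / sin(rake) = 359.4 / sin(46°) = 500 m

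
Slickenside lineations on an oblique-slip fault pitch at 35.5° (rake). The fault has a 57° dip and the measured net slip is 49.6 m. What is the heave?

dip-slip = net slip × sin(rake) = 49.6 m × sin(35.5°) = 28.80 m
heave = dip-slip × cos(dip) = 28.80 × cos(57°) = 15.7 m

15.7 m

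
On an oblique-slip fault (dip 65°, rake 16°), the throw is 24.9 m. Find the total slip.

dip-slip = throw / sin(dip) = 24.9 / sin(65°) = 27.47 m
net slip = dip-slip / sin(rake) = 27.47 / sin(16°) = 99.7 m

99.7 m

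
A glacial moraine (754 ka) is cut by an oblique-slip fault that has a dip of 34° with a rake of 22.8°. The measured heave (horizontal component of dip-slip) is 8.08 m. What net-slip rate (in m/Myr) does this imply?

dip-slip = heave / cos(dip) = 8.08 / cos(34°) = 9.746 m
net slip = dip-slip / sin(rake) = 9.746 / sin(22.8°) = 25.15 m
rate = 25.15 m / 754 ka = 0.0000334 m/yr = 33.4 m/Myr

33.4 m/Myr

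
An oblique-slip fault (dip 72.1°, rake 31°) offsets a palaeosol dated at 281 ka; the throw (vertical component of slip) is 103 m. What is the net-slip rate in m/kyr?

dip-slip = throw / sin(dip) = 103 / sin(72.1°) = 108.2 m
net slip = dip-slip / sin(rake) = 108.2 / sin(31°) = 210.2 m
rate = 210.2 m / 281 ka = 0.000748 m/yr = 0.748 m/kyr

0.748 m/kyr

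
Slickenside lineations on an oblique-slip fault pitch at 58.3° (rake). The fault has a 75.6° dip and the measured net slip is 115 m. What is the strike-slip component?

60.4 m

strike-slip = net slip × cos(rake) = 115 m × cos(58.3°) = 60.4 m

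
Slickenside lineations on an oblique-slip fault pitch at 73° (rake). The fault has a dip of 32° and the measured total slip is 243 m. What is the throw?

123 m

dip-slip = net slip × sin(rake) = 243 m × sin(73°) = 232.4 m
throw = dip-slip × sin(dip) = 232.4 × sin(32°) = 123 m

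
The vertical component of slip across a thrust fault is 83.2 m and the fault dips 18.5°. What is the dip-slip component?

262 m

dip-slip = throw / sin(dip) = 83.2 / sin(18.5°) = 262 m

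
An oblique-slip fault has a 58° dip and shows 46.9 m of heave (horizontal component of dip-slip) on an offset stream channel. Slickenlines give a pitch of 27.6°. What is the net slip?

191 m

dip-slip = heave / cos(dip) = 46.9 / cos(58°) = 88.50 m
net slip = dip-slip / sin(rake) = 88.50 / sin(27.6°) = 191 m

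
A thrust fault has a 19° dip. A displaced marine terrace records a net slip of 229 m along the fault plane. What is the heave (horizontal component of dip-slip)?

217 m

heave = dip-slip × cos(dip) = 229 m × cos(19°) = 217 m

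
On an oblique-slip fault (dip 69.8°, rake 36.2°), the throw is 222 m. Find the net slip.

dip-slip = throw / sin(dip) = 222 / sin(69.8°) = 236.5 m
net slip = dip-slip / sin(rake) = 236.5 / sin(36.2°) = 401 m

401 m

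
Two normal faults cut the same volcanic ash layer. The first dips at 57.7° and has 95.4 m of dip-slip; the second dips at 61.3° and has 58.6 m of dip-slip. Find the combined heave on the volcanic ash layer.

79.1 m

heave_A = 95.4 × cos(57.7°) = 50.98 m
heave_B = 58.6 × cos(61.3°) = 28.14 m
total = 50.98 + 28.14 = 79.1 m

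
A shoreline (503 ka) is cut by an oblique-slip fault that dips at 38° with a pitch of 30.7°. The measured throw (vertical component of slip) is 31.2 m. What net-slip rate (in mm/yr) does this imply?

dip-slip = throw / sin(dip) = 31.2 / sin(38°) = 50.68 m
net slip = dip-slip / sin(rake) = 50.68 / sin(30.7°) = 99.26 m
rate = 99.26 m / 503 ka = 0.000197 m/yr = 0.197 mm/yr

0.197 mm/yr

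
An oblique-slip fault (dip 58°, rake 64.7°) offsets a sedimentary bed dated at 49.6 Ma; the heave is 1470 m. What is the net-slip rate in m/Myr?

61.9 m/Myr

dip-slip = heave / cos(dip) = 1470 / cos(58°) = 2774 m
net slip = dip-slip / sin(rake) = 2774 / sin(64.7°) = 3068 m
rate = 3068 m / 49.6 Ma = 0.0000619 m/yr = 61.9 m/Myr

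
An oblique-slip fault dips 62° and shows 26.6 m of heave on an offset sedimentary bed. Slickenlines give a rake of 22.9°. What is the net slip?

dip-slip = heave / cos(dip) = 26.6 / cos(62°) = 56.66 m
net slip = dip-slip / sin(rake) = 56.66 / sin(22.9°) = 146 m

146 m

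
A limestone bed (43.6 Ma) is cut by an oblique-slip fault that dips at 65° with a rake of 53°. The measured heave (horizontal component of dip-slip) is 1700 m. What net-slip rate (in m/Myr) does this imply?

dip-slip = heave / cos(dip) = 1700 / cos(65°) = 4023 m
net slip = dip-slip / sin(rake) = 4023 / sin(53°) = 5037 m
rate = 5037 m / 43.6 Ma = 0.000116 m/yr = 116 m/Myr

116 m/Myr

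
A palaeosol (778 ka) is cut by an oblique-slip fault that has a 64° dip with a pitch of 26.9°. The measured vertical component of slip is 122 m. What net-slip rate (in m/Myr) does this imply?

386 m/Myr

dip-slip = throw / sin(dip) = 122 / sin(64°) = 135.7 m
net slip = dip-slip / sin(rake) = 135.7 / sin(26.9°) = 300 m
rate = 300 m / 778 ka = 0.000386 m/yr = 386 m/Myr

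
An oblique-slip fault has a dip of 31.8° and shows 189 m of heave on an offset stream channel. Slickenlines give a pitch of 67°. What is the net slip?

242 m

dip-slip = heave / cos(dip) = 189 / cos(31.8°) = 222.4 m
net slip = dip-slip / sin(rake) = 222.4 / sin(67°) = 242 m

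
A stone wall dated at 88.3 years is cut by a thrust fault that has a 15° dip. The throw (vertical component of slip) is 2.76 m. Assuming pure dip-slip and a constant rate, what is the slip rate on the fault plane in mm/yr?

dip-slip = throw / sin(dip) = 2.76 m / sin(15°) = 10.66 m
rate = 10.66 m / 88.3 years = 0.121 m/yr = 121 mm/yr

121 mm/yr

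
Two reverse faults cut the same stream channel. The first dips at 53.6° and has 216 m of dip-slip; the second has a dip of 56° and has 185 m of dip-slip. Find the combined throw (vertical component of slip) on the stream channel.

throw_A = 216 × sin(53.6°) = 173.9 m
throw_B = 185 × sin(56°) = 153.4 m
total = 173.9 + 153.4 = 327 m

327 m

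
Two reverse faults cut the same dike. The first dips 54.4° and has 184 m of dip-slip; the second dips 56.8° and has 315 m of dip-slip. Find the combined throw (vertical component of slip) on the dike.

413 m

throw_A = 184 × sin(54.4°) = 149.6 m
throw_B = 315 × sin(56.8°) = 263.6 m
total = 149.6 + 263.6 = 413 m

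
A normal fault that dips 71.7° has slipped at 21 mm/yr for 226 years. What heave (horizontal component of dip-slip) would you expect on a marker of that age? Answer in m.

dip-slip = rate × time = 21 mm/yr × 226 years = 4.746 m
heave = dip-slip × cos(dip) = 4.746 × cos(71.7°) = 1.49 m

1.49 m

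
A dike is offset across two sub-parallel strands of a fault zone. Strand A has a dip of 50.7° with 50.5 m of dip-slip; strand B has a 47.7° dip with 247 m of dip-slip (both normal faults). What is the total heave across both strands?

198 m

heave_A = 50.5 × cos(50.7°) = 31.99 m
heave_B = 247 × cos(47.7°) = 166.2 m
total = 31.99 + 166.2 = 198 m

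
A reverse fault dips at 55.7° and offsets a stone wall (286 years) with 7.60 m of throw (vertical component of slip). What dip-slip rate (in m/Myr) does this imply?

32200 m/Myr

dip-slip = throw / sin(dip) = 7.60 m / sin(55.7°) = 9.200 m
rate = 9.200 m / 286 years = 0.0322 m/yr = 32200 m/Myr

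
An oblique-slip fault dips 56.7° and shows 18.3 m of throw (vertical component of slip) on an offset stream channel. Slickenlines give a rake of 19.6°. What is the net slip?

65.3 m

dip-slip = throw / sin(dip) = 18.3 / sin(56.7°) = 21.89 m
net slip = dip-slip / sin(rake) = 21.89 / sin(19.6°) = 65.3 m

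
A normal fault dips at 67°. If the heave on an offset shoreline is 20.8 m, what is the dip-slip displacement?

dip-slip = heave / cos(dip) = 20.8 / cos(67°) = 53.2 m

53.2 m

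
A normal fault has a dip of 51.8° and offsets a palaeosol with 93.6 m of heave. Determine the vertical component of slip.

119 m

throw = heave × tan(dip) = 93.6 × tan(51.8°) = 119 m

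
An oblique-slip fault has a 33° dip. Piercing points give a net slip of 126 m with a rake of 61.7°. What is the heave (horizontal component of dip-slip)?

93 m

dip-slip = net slip × sin(rake) = 126 m × sin(61.7°) = 110.9 m
heave = dip-slip × cos(dip) = 110.9 × cos(33°) = 93 m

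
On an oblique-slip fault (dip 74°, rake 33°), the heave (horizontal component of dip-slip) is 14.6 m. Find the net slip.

97.3 m

dip-slip = heave / cos(dip) = 14.6 / cos(74°) = 52.97 m
net slip = dip-slip / sin(rake) = 52.97 / sin(33°) = 97.3 m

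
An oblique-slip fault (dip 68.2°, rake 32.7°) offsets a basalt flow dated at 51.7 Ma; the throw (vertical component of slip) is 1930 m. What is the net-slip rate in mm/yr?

0.0744 mm/yr

dip-slip = throw / sin(dip) = 1930 / sin(68.2°) = 2079 m
net slip = dip-slip / sin(rake) = 2079 / sin(32.7°) = 3848 m
rate = 3848 m / 51.7 Ma = 0.0000744 m/yr = 0.0744 mm/yr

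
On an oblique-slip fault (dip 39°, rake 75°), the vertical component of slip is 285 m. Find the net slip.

469 m

dip-slip = throw / sin(dip) = 285 / sin(39°) = 452.9 m
net slip = dip-slip / sin(rake) = 452.9 / sin(75°) = 469 m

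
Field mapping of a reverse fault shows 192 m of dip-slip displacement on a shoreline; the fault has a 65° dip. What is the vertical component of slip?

174 m

throw = dip-slip × sin(dip) = 192 m × sin(65°) = 174 m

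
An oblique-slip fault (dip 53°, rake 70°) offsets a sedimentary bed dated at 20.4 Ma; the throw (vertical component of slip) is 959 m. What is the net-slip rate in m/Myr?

dip-slip = throw / sin(dip) = 959 / sin(53°) = 1201 m
net slip = dip-slip / sin(rake) = 1201 / sin(70°) = 1278 m
rate = 1278 m / 20.4 Ma = 0.0000626 m/yr = 62.6 m/Myr

62.6 m/Myr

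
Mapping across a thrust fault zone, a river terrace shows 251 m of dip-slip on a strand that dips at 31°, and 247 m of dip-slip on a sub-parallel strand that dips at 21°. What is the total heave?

446 m

heave_A = 251 × cos(31°) = 215.1 m
heave_B = 247 × cos(21°) = 230.6 m
total = 215.1 + 230.6 = 446 m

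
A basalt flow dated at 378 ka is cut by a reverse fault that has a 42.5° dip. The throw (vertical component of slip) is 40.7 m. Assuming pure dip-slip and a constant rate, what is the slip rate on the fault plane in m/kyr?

dip-slip = throw / sin(dip) = 40.7 m / sin(42.5°) = 60.24 m
rate = 60.24 m / 378 ka = 0.000159 m/yr = 0.159 m/kyr

0.159 m/kyr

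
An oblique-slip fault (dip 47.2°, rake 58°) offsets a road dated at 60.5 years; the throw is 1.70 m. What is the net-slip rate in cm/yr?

dip-slip = throw / sin(dip) = 1.70 / sin(47.2°) = 2.317 m
net slip = dip-slip / sin(rake) = 2.317 / sin(58°) = 2.732 m
rate = 2.732 m / 60.5 years = 0.0452 m/yr = 4.52 cm/yr

4.52 cm/yr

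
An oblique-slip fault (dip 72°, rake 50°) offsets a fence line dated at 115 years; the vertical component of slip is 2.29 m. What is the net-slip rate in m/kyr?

27.3 m/kyr

dip-slip = throw / sin(dip) = 2.29 / sin(72°) = 2.408 m
net slip = dip-slip / sin(rake) = 2.408 / sin(50°) = 3.143 m
rate = 3.143 m / 115 years = 0.0273 m/yr = 27.3 m/kyr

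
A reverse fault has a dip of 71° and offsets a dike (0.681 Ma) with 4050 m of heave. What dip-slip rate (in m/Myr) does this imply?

18300 m/Myr

dip-slip = heave / cos(dip) = 4050 m / cos(71°) = 12440 m
rate = 12440 m / 0.681 Ma = 0.0183 m/yr = 18300 m/Myr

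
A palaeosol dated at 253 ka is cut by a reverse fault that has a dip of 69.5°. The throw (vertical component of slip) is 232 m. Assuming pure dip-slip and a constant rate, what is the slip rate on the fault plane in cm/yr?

dip-slip = throw / sin(dip) = 232 m / sin(69.5°) = 247.7 m
rate = 247.7 m / 253 ka = 0.000979 m/yr = 0.0979 cm/yr

0.0979 cm/yr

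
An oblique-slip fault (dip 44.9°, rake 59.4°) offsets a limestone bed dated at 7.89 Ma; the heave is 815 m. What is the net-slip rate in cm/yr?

dip-slip = heave / cos(dip) = 815 / cos(44.9°) = 1151 m
net slip = dip-slip / sin(rake) = 1151 / sin(59.4°) = 1337 m
rate = 1337 m / 7.89 Ma = 0.000169 m/yr = 0.0169 cm/yr

0.0169 cm/yr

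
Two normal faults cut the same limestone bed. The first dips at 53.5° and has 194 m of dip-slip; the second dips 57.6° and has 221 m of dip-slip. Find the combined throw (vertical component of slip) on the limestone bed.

throw_A = 194 × sin(53.5°) = 155.9 m
throw_B = 221 × sin(57.6°) = 186.6 m
total = 155.9 + 186.6 = 343 m

343 m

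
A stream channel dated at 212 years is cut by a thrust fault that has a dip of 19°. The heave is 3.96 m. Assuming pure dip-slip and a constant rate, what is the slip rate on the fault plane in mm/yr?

dip-slip = heave / cos(dip) = 3.96 m / cos(19°) = 4.188 m
rate = 4.188 m / 212 years = 0.0198 m/yr = 19.8 mm/yr

19.8 mm/yr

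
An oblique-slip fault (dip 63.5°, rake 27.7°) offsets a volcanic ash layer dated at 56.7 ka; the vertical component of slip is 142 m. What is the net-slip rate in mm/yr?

dip-slip = throw / sin(dip) = 142 / sin(63.5°) = 158.7 m
net slip = dip-slip / sin(rake) = 158.7 / sin(27.7°) = 341.3 m
rate = 341.3 m / 56.7 ka = 0.00602 m/yr = 6.02 mm/yr

6.02 mm/yr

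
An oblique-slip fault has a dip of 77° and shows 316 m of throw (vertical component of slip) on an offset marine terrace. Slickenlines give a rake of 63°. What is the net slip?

364 m

dip-slip = throw / sin(dip) = 316 / sin(77°) = 324.3 m
net slip = dip-slip / sin(rake) = 324.3 / sin(63°) = 364 m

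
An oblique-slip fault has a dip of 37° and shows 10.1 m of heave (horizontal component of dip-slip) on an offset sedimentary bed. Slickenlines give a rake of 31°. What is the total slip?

24.6 m

dip-slip = heave / cos(dip) = 10.1 / cos(37°) = 12.65 m
net slip = dip-slip / sin(rake) = 12.65 / sin(31°) = 24.6 m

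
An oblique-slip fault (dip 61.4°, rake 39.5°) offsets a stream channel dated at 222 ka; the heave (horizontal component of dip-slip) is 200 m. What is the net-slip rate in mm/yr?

2.96 mm/yr

dip-slip = heave / cos(dip) = 200 / cos(61.4°) = 417.8 m
net slip = dip-slip / sin(rake) = 417.8 / sin(39.5°) = 656.8 m
rate = 656.8 m / 222 ka = 0.00296 m/yr = 2.96 mm/yr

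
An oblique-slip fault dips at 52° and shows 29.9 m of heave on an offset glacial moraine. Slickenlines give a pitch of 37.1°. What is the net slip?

80.5 m

dip-slip = heave / cos(dip) = 29.9 / cos(52°) = 48.57 m
net slip = dip-slip / sin(rake) = 48.57 / sin(37.1°) = 80.5 m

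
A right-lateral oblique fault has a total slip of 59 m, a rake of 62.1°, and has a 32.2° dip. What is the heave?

44.1 m

dip-slip = net slip × sin(rake) = 59 m × sin(62.1°) = 52.14 m
heave = dip-slip × cos(dip) = 52.14 × cos(32.2°) = 44.1 m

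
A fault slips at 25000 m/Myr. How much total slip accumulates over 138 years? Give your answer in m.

slip = rate × time = 25000 m/Myr × 138 years = 3.45 m

3.45 m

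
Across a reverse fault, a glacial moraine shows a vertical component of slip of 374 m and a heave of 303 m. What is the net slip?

net slip = √(throw² + heave²) = √(374² + 303²) = 481 m

481 m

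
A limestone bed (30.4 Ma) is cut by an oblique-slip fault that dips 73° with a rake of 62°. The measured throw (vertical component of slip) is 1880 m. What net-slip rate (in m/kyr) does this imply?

0.0732 m/kyr

dip-slip = throw / sin(dip) = 1880 / sin(73°) = 1966 m
net slip = dip-slip / sin(rake) = 1966 / sin(62°) = 2227 m
rate = 2227 m / 30.4 Ma = 0.0000732 m/yr = 0.0732 m/kyr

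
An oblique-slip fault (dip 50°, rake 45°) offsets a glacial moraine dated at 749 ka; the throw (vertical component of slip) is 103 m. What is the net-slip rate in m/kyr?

0.254 m/kyr

dip-slip = throw / sin(dip) = 103 / sin(50°) = 134.5 m
net slip = dip-slip / sin(rake) = 134.5 / sin(45°) = 190.2 m
rate = 190.2 m / 749 ka = 0.000254 m/yr = 0.254 m/kyr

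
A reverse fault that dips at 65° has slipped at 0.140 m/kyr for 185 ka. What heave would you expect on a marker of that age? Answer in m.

dip-slip = rate × time = 0.140 m/kyr × 185 ka = 25.90 m
heave = dip-slip × cos(dip) = 25.90 × cos(65°) = 10.9 m

10.9 m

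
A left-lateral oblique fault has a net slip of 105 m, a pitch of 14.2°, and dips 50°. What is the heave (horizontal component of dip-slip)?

16.6 m

dip-slip = net slip × sin(rake) = 105 m × sin(14.2°) = 25.76 m
heave = dip-slip × cos(dip) = 25.76 × cos(50°) = 16.6 m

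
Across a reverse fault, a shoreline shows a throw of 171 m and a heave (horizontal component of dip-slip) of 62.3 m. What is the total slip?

182 m

net slip = √(throw² + heave²) = √(171² + 62.3²) = 182 m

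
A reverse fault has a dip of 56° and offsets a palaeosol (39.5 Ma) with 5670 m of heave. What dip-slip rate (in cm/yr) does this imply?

dip-slip = heave / cos(dip) = 5670 m / cos(56°) = 10140 m
rate = 10140 m / 39.5 Ma = 0.000257 m/yr = 0.0257 cm/yr

0.0257 cm/yr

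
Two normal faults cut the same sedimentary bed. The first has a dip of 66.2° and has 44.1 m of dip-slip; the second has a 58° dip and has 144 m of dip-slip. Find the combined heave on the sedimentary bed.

94.1 m

heave_A = 44.1 × cos(66.2°) = 17.80 m
heave_B = 144 × cos(58°) = 76.31 m
total = 17.80 + 76.31 = 94.1 m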